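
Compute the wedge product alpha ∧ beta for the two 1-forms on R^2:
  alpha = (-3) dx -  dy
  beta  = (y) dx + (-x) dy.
alpha ∧ beta = (3*x + y) dx ∧ dy

Distribute the wedge, using dx_i ∧ dx_j = -dx_j ∧ dx_i and dx_i ∧ dx_i = 0. For each pair (i, j) with i < j, the coefficient of dx_i ∧ dx_j in alpha ∧ beta is (alpha_i * beta_j - alpha_j * beta_i). Collecting: alpha ∧ beta = (3*x + y) dx ∧ dy.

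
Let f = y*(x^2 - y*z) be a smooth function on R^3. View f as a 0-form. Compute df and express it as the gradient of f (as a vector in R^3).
df = (2*x*y) dx + (x^2 - 2*y*z) dy + (-y^2) dz; grad f = (2*x*y, x^2 - 2*y*z, -y^2)

For a 0-form f, d f = (∂f/∂x) dx + (∂f/∂y) dy + (∂f/∂z) dz. The components of the vector representation are exactly the entries of grad f in Cartesian coordinates:
  ∂f/∂x = 2*x*y
  ∂f/∂y = x^2 - 2*y*z
  ∂f/∂z = -y^2.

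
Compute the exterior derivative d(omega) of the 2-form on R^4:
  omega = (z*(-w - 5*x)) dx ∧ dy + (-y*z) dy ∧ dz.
d(omega) = (-w - 5*x) dx ∧ dy ∧ dz + (-z) dx ∧ dy ∧ dw

For a 2-form omega = sum_{i<j} g_{ij} dx_i ∧ dx_j, the exterior derivative is
  d(omega) = sum_{i<j} d(g_{ij}) ∧ dx_i ∧ dx_j = sum_{i<j, k} (∂g_{ij}/∂x_k) dx_k ∧ dx_i ∧ dx_j.
Expand each term, using dx_k ∧ dx_i ∧ dx_j = sgn(permutation) dx_{(a)} ∧ dx_{(b)} ∧ dx_{(c)} with (a < b < c) sorted:
  d(z*(-w - 5*x)) includes (∂/∂z)(z*(-w - 5*x)) dz = (-w - 5*x) dz, which multiplied by dx ∧ dy gives (-w - 5*x) dx ∧ dy ∧ dz
  d(z*(-w - 5*x)) includes (∂/∂w)(z*(-w - 5*x)) dw = (-z) dw, which multiplied by dx ∧ dy gives (-z) dx ∧ dy ∧ dw
Collecting like 3-forms: d(omega) = (-w - 5*x) dx ∧ dy ∧ dz + (-z) dx ∧ dy ∧ dw.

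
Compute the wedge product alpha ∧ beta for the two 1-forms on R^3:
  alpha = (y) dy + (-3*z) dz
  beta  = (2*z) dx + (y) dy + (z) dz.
alpha ∧ beta = (-2*y*z) dx ∧ dy + (4*y*z) dy ∧ dz + (6*z^2) dx ∧ dz

Distribute the wedge, using dx_i ∧ dx_j = -dx_j ∧ dx_i and dx_i ∧ dx_i = 0. For each pair (i, j) with i < j, the coefficient of dx_i ∧ dx_j in alpha ∧ beta is (alpha_i * beta_j - alpha_j * beta_i). Collecting: alpha ∧ beta = (-2*y*z) dx ∧ dy + (4*y*z) dy ∧ dz + (6*z^2) dx ∧ dz.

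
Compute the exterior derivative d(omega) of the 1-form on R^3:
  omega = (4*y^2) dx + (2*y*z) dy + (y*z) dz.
d(omega) = (-8*y) dx ∧ dy + (-2*y + z) dy ∧ dz

For a 1-form omega = sum_i f_i dx_i, the exterior derivative is
  d(omega) = sum_{i < j} (∂f_j/∂x_i - ∂f_i/∂x_j) dx_i ∧ dx_j.
  coefficient of dx ∧ dy: ∂f_2/∂x - ∂f_1/∂y = ∂(2*y*z)/∂x - ∂(4*y^2)/∂y = -8*y
  coefficient of dy ∧ dz: ∂f_3/∂y - ∂f_2/∂z = ∂(y*z)/∂y - ∂(2*y*z)/∂z = -2*y + z
Assembling: d(omega) = (-8*y) dx ∧ dy + (-2*y + z) dy ∧ dz.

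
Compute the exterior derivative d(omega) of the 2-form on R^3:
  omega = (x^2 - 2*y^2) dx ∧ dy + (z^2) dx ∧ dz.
d(omega) = 0

For a 2-form omega = sum_{i<j} g_{ij} dx_i ∧ dx_j, the exterior derivative is
  d(omega) = sum_{i<j} d(g_{ij}) ∧ dx_i ∧ dx_j = sum_{i<j, k} (∂g_{ij}/∂x_k) dx_k ∧ dx_i ∧ dx_j.
Expand each term, using dx_k ∧ dx_i ∧ dx_j = sgn(permutation) dx_{(a)} ∧ dx_{(b)} ∧ dx_{(c)} with (a < b < c) sorted:

Collecting like 3-forms: d(omega) = 0.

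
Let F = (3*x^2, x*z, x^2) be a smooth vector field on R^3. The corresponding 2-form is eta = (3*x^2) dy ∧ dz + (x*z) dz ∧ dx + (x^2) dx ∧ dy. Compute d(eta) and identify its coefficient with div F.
d(eta) = (6*x) dx ∧ dy ∧ dz; div F = 6*x

For a 2-form in R^3 of the form above, applying d gives a 3-form with coefficient ∂P/∂x + ∂Q/∂y + ∂R/∂z:
  ∂P/∂x = 6*x
  ∂Q/∂y = 0
  ∂R/∂z = 0
Sum = 6*x, which is exactly div F.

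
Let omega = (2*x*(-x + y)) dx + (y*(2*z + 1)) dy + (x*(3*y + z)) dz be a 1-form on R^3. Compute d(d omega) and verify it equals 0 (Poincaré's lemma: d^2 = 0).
d(d omega) = 0

Step 1: d omega = sum_{i<j} (∂f_j/∂x_i - ∂f_i/∂x_j) dx_i ∧ dx_j:
  coeff of dx ∧ dy: -2*x
  coeff of dx ∧ dz: 3*y + z
  coeff of dy ∧ dz: 3*x - 2*y
Step 2: Apply d again to each 2-form coefficient. The only possible 3-form in R^3 is dx ∧ dy ∧ dz, with coefficient
  ∂(coeff of dy∧dz)/∂x - ∂(coeff of dx∧dz)/∂y + ∂(coeff of dx∧dy)/∂z
  = ∂/∂x (3*x - 2*y) - ∂/∂y (3*y + z) + ∂/∂z (-2*x).
Each of these terms simplifies to sums of mixed partials that cancel in pairs. The result is 0 (by equality of mixed partials for smooth functions — Schwarz / Clairaut).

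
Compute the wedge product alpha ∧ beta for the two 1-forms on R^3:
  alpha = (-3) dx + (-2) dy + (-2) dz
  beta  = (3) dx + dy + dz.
alpha ∧ beta = (3) dx ∧ dy + (3) dx ∧ dz

Distribute the wedge, using dx_i ∧ dx_j = -dx_j ∧ dx_i and dx_i ∧ dx_i = 0. For each pair (i, j) with i < j, the coefficient of dx_i ∧ dx_j in alpha ∧ beta is (alpha_i * beta_j - alpha_j * beta_i). Collecting: alpha ∧ beta = (3) dx ∧ dy + (3) dx ∧ dz.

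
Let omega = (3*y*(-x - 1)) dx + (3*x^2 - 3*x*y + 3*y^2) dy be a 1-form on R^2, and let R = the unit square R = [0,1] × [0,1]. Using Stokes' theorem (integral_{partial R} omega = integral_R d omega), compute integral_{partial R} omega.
integral_(partial R) omega = 6

Stokes: integral_partial_R omega = integral_R d omega with d omega = (∂Q/∂x - ∂P/∂y) dx ∧ dy.
  ∂Q/∂x = 6*x - 3*y
  ∂P/∂y = -3*x - 3
  integrand = ∂Q/∂x - ∂P/∂y = 9*x - 3*y + 3.
Integrating over R: integral_0^1 integral_0^1 (9*x - 3*y + 3) dx dy = 6.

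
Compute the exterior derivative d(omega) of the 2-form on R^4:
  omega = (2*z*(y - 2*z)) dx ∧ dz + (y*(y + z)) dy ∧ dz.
d(omega) = (-2*z) dx ∧ dy ∧ dz

For a 2-form omega = sum_{i<j} g_{ij} dx_i ∧ dx_j, the exterior derivative is
  d(omega) = sum_{i<j} d(g_{ij}) ∧ dx_i ∧ dx_j = sum_{i<j, k} (∂g_{ij}/∂x_k) dx_k ∧ dx_i ∧ dx_j.
Expand each term, using dx_k ∧ dx_i ∧ dx_j = sgn(permutation) dx_{(a)} ∧ dx_{(b)} ∧ dx_{(c)} with (a < b < c) sorted:
  d(2*z*(y - 2*z)) includes (∂/∂y)(2*z*(y - 2*z)) dy = (2*z) dy, which multiplied by dx ∧ dz gives (-2*z) dx ∧ dy ∧ dz
Collecting like 3-forms: d(omega) = (-2*z) dx ∧ dy ∧ dz.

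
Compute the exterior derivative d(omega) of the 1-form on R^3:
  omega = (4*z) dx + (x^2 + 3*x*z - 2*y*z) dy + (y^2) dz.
d(omega) = (2*x + 3*z) dx ∧ dy + (-4) dx ∧ dz + (-3*x + 4*y) dy ∧ dz

For a 1-form omega = sum_i f_i dx_i, the exterior derivative is
  d(omega) = sum_{i < j} (∂f_j/∂x_i - ∂f_i/∂x_j) dx_i ∧ dx_j.
  coefficient of dx ∧ dy: ∂f_2/∂x - ∂f_1/∂y = ∂(x^2 + 3*x*z - 2*y*z)/∂x - ∂(4*z)/∂y = 2*x + 3*z
  coefficient of dx ∧ dz: ∂f_3/∂x - ∂f_1/∂z = ∂(y^2)/∂x - ∂(4*z)/∂z = -4
  coefficient of dy ∧ dz: ∂f_3/∂y - ∂f_2/∂z = ∂(y^2)/∂y - ∂(x^2 + 3*x*z - 2*y*z)/∂z = -3*x + 4*y
Assembling: d(omega) = (2*x + 3*z) dx ∧ dy + (-4) dx ∧ dz + (-3*x + 4*y) dy ∧ dz.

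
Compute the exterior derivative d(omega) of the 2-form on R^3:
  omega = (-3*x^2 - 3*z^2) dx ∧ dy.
d(omega) = (-6*z) dx ∧ dy ∧ dz

For a 2-form omega = sum_{i<j} g_{ij} dx_i ∧ dx_j, the exterior derivative is
  d(omega) = sum_{i<j} d(g_{ij}) ∧ dx_i ∧ dx_j = sum_{i<j, k} (∂g_{ij}/∂x_k) dx_k ∧ dx_i ∧ dx_j.
Expand each term, using dx_k ∧ dx_i ∧ dx_j = sgn(permutation) dx_{(a)} ∧ dx_{(b)} ∧ dx_{(c)} with (a < b < c) sorted:
  d(-3*x^2 - 3*z^2) includes (∂/∂z)(-3*x^2 - 3*z^2) dz = (-6*z) dz, which multiplied by dx ∧ dy gives (-6*z) dx ∧ dy ∧ dz
Collecting like 3-forms: d(omega) = (-6*z) dx ∧ dy ∧ dz.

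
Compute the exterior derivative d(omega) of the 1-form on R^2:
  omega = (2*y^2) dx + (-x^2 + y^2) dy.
d(omega) = (-2*x - 4*y) dx ∧ dy

For a 1-form omega = sum_i f_i dx_i, the exterior derivative is
  d(omega) = sum_{i < j} (∂f_j/∂x_i - ∂f_i/∂x_j) dx_i ∧ dx_j.
  coefficient of dx ∧ dy: ∂f_2/∂x - ∂f_1/∂y = ∂(-x^2 + y^2)/∂x - ∂(2*y^2)/∂y = -2*x - 4*y
Assembling: d(omega) = (-2*x - 4*y) dx ∧ dy.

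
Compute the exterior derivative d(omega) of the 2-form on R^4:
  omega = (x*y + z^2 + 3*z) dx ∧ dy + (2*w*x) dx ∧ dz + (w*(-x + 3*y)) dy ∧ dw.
d(omega) = (2*z + 3) dx ∧ dy ∧ dz + (2*x) dx ∧ dz ∧ dw + (-w) dx ∧ dy ∧ dw

For a 2-form omega = sum_{i<j} g_{ij} dx_i ∧ dx_j, the exterior derivative is
  d(omega) = sum_{i<j} d(g_{ij}) ∧ dx_i ∧ dx_j = sum_{i<j, k} (∂g_{ij}/∂x_k) dx_k ∧ dx_i ∧ dx_j.
Expand each term, using dx_k ∧ dx_i ∧ dx_j = sgn(permutation) dx_{(a)} ∧ dx_{(b)} ∧ dx_{(c)} with (a < b < c) sorted:
  d(x*y + z^2 + 3*z) includes (∂/∂z)(x*y + z^2 + 3*z) dz = (2*z + 3) dz, which multiplied by dx ∧ dy gives (2*z + 3) dx ∧ dy ∧ dz
  d(2*w*x) includes (∂/∂w)(2*w*x) dw = (2*x) dw, which multiplied by dx ∧ dz gives (2*x) dx ∧ dz ∧ dw
  d(w*(-x + 3*y)) includes (∂/∂x)(w*(-x + 3*y)) dx = (-w) dx, which multiplied by dy ∧ dw gives (-w) dx ∧ dy ∧ dw
Collecting like 3-forms: d(omega) = (2*z + 3) dx ∧ dy ∧ dz + (2*x) dx ∧ dz ∧ dw + (-w) dx ∧ dy ∧ dw.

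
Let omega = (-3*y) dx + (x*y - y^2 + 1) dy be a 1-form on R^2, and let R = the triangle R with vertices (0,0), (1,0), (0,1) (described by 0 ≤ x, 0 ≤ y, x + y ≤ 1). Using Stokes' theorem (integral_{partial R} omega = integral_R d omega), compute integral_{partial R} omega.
integral_(partial R) omega = 5/3

Stokes: integral_partial_R omega = integral_R d omega with d omega = (∂Q/∂x - ∂P/∂y) dx ∧ dy.
  ∂Q/∂x = y
  ∂P/∂y = -3
  integrand = ∂Q/∂x - ∂P/∂y = y + 3.
Integrating over R: integral_0^1 integral_0^{1-x} (y + 3) dy dx = 5/3.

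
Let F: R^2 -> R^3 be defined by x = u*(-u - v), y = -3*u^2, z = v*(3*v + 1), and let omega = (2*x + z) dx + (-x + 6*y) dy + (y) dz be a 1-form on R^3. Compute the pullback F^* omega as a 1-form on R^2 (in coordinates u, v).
F^* omega = (106*u^3 - 4*u*v^2 - 2*u*v - 3*v^3 - v^2) du + (u*(2*u^2 - 16*u*v - 3*u - 3*v^2 - v)) dv

Using F^*(f dg) = (f ∘ F) d(g ∘ F), substitute each coordinate x_i by F_i(u, v) in f_i, and replace dx_i by d F_i = (∂F_i/∂u) du + (∂F_i/∂v) dv.
  For the x component: f_1(F) = -2*u^2 - 2*u*v + 3*v^2 + v; d F_1 = (-2*u - v) du + (-u) dv
  For the y component: f_2(F) = u*(-17*u + v); d F_2 = (-6*u) du + (0) dv
  For the z component: f_3(F) = -3*u^2; d F_3 = (0) du + (6*v + 1) dv
Combining and collecting du, dv coefficients:
  coeff of du: 106*u^3 - 4*u*v^2 - 2*u*v - 3*v^3 - v^2
  coeff of dv: u*(2*u^2 - 16*u*v - 3*u - 3*v^2 - v)
F^* omega = (106*u^3 - 4*u*v^2 - 2*u*v - 3*v^3 - v^2) du + (u*(2*u^2 - 16*u*v - 3*u - 3*v^2 - v)) dv.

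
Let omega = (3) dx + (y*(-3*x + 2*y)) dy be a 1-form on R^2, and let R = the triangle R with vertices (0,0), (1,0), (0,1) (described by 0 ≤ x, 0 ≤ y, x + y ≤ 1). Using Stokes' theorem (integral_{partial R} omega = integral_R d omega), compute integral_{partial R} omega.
integral_(partial R) omega = -1/2

Stokes: integral_partial_R omega = integral_R d omega with d omega = (∂Q/∂x - ∂P/∂y) dx ∧ dy.
  ∂Q/∂x = -3*y
  ∂P/∂y = 0
  integrand = ∂Q/∂x - ∂P/∂y = -3*y.
Integrating over R: integral_0^1 integral_0^{1-x} (-3*y) dy dx = -1/2.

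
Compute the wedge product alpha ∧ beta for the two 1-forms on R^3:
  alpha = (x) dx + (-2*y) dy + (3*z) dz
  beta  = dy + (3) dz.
alpha ∧ beta = (x) dx ∧ dy + (3*x) dx ∧ dz + (-6*y - 3*z) dy ∧ dz

Distribute the wedge, using dx_i ∧ dx_j = -dx_j ∧ dx_i and dx_i ∧ dx_i = 0. For each pair (i, j) with i < j, the coefficient of dx_i ∧ dx_j in alpha ∧ beta is (alpha_i * beta_j - alpha_j * beta_i). Collecting: alpha ∧ beta = (x) dx ∧ dy + (3*x) dx ∧ dz + (-6*y - 3*z) dy ∧ dz.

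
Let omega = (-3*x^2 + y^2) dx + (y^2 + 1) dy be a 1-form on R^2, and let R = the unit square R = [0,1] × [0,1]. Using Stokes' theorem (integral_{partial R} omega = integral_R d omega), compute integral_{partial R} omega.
integral_(partial R) omega = -1

Stokes: integral_partial_R omega = integral_R d omega with d omega = (∂Q/∂x - ∂P/∂y) dx ∧ dy.
  ∂Q/∂x = 0
  ∂P/∂y = 2*y
  integrand = ∂Q/∂x - ∂P/∂y = -2*y.
Integrating over R: integral_0^1 integral_0^1 (-2*y) dx dy = -1.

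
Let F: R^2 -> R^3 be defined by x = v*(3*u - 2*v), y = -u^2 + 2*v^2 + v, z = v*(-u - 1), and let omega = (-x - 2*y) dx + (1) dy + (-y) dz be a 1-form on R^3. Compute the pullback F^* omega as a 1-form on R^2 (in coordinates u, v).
F^* omega = (5*u^2*v - 9*u*v^2 - 2*u - 4*v^3 - 5*v^2) du + (5*u^3 - 17*u^2*v - u^2 + 8*u*v^2 - 5*u*v + 8*v^3 + 10*v^2 + 5*v + 1) dv

Using F^*(f dg) = (f ∘ F) d(g ∘ F), substitute each coordinate x_i by F_i(u, v) in f_i, and replace dx_i by d F_i = (∂F_i/∂u) du + (∂F_i/∂v) dv.
  For the x component: f_1(F) = 2*u^2 - 3*u*v - 2*v^2 - 2*v; d F_1 = (3*v) du + (3*u - 4*v) dv
  For the y component: f_2(F) = 1; d F_2 = (-2*u) du + (4*v + 1) dv
  For the z component: f_3(F) = u^2 - 2*v^2 - v; d F_3 = (-v) du + (-u - 1) dv
Combining and collecting du, dv coefficients:
  coeff of du: 5*u^2*v - 9*u*v^2 - 2*u - 4*v^3 - 5*v^2
  coeff of dv: 5*u^3 - 17*u^2*v - u^2 + 8*u*v^2 - 5*u*v + 8*v^3 + 10*v^2 + 5*v + 1
F^* omega = (5*u^2*v - 9*u*v^2 - 2*u - 4*v^3 - 5*v^2) du + (5*u^3 - 17*u^2*v - u^2 + 8*u*v^2 - 5*u*v + 8*v^3 + 10*v^2 + 5*v + 1) dv.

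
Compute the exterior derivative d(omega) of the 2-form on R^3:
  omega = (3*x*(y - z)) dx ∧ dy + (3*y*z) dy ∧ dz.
d(omega) = (-3*x) dx ∧ dy ∧ dz

For a 2-form omega = sum_{i<j} g_{ij} dx_i ∧ dx_j, the exterior derivative is
  d(omega) = sum_{i<j} d(g_{ij}) ∧ dx_i ∧ dx_j = sum_{i<j, k} (∂g_{ij}/∂x_k) dx_k ∧ dx_i ∧ dx_j.
Expand each term, using dx_k ∧ dx_i ∧ dx_j = sgn(permutation) dx_{(a)} ∧ dx_{(b)} ∧ dx_{(c)} with (a < b < c) sorted:
  d(3*x*(y - z)) includes (∂/∂z)(3*x*(y - z)) dz = (-3*x) dz, which multiplied by dx ∧ dy gives (-3*x) dx ∧ dy ∧ dz
Collecting like 3-forms: d(omega) = (-3*x) dx ∧ dy ∧ dz.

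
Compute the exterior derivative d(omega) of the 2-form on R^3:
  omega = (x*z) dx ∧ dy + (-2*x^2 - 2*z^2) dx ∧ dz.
d(omega) = (x) dx ∧ dy ∧ dz

For a 2-form omega = sum_{i<j} g_{ij} dx_i ∧ dx_j, the exterior derivative is
  d(omega) = sum_{i<j} d(g_{ij}) ∧ dx_i ∧ dx_j = sum_{i<j, k} (∂g_{ij}/∂x_k) dx_k ∧ dx_i ∧ dx_j.
Expand each term, using dx_k ∧ dx_i ∧ dx_j = sgn(permutation) dx_{(a)} ∧ dx_{(b)} ∧ dx_{(c)} with (a < b < c) sorted:
  d(x*z) includes (∂/∂z)(x*z) dz = (x) dz, which multiplied by dx ∧ dy gives (x) dx ∧ dy ∧ dz
Collecting like 3-forms: d(omega) = (x) dx ∧ dy ∧ dz.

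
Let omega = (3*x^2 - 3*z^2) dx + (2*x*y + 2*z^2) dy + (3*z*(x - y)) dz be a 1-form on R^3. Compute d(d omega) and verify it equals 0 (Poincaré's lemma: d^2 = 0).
d(d omega) = 0

Step 1: d omega = sum_{i<j} (∂f_j/∂x_i - ∂f_i/∂x_j) dx_i ∧ dx_j:
  coeff of dx ∧ dy: 2*y
  coeff of dx ∧ dz: 9*z
  coeff of dy ∧ dz: -7*z
Step 2: Apply d again to each 2-form coefficient. The only possible 3-form in R^3 is dx ∧ dy ∧ dz, with coefficient
  ∂(coeff of dy∧dz)/∂x - ∂(coeff of dx∧dz)/∂y + ∂(coeff of dx∧dy)/∂z
  = ∂/∂x (-7*z) - ∂/∂y (9*z) + ∂/∂z (2*y).
Each of these terms simplifies to sums of mixed partials that cancel in pairs. The result is 0 (by equality of mixed partials for smooth functions — Schwarz / Clairaut).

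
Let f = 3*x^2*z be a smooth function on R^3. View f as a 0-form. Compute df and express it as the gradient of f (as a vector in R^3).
df = (6*x*z) dx + (0) dy + (3*x^2) dz; grad f = (6*x*z, 0, 3*x^2)

For a 0-form f, d f = (∂f/∂x) dx + (∂f/∂y) dy + (∂f/∂z) dz. The components of the vector representation are exactly the entries of grad f in Cartesian coordinates:
  ∂f/∂x = 6*x*z
  ∂f/∂y = 0
  ∂f/∂z = 3*x^2.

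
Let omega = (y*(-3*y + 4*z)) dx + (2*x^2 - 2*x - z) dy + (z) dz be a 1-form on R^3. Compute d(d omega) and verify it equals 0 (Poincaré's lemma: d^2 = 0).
d(d omega) = 0

Step 1: d omega = sum_{i<j} (∂f_j/∂x_i - ∂f_i/∂x_j) dx_i ∧ dx_j:
  coeff of dx ∧ dy: 4*x + 6*y - 4*z - 2
  coeff of dx ∧ dz: -4*y
  coeff of dy ∧ dz: 1
Step 2: Apply d again to each 2-form coefficient. The only possible 3-form in R^3 is dx ∧ dy ∧ dz, with coefficient
  ∂(coeff of dy∧dz)/∂x - ∂(coeff of dx∧dz)/∂y + ∂(coeff of dx∧dy)/∂z
  = ∂/∂x (1) - ∂/∂y (-4*y) + ∂/∂z (4*x + 6*y - 4*z - 2).
Each of these terms simplifies to sums of mixed partials that cancel in pairs. The result is 0 (by equality of mixed partials for smooth functions — Schwarz / Clairaut).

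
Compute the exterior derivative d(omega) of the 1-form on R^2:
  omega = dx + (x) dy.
d(omega) = (1) dx ∧ dy

For a 1-form omega = sum_i f_i dx_i, the exterior derivative is
  d(omega) = sum_{i < j} (∂f_j/∂x_i - ∂f_i/∂x_j) dx_i ∧ dx_j.
  coefficient of dx ∧ dy: ∂f_2/∂x - ∂f_1/∂y = ∂(x)/∂x - ∂(1)/∂y = 1
Assembling: d(omega) = (1) dx ∧ dy.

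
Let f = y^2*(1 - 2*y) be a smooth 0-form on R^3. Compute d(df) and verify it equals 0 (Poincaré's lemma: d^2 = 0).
d(df) = 0

Step 1: df = sum_i (∂f/∂x_i) dx_i = (0) dx + (2*y*(1 - 3*y)) dy + (0) dz.
Step 2: Apply d again. Using the 1-form formula, the coefficient of dx ∧ dy in d(df) is ∂^2 f/∂x ∂y - ∂^2 f/∂y ∂x = (0) - (0) = 0 (equality of mixed partials for smooth f).
Similarly for dx ∧ dz and dy ∧ dz — all coefficients vanish. So d(df) = 0.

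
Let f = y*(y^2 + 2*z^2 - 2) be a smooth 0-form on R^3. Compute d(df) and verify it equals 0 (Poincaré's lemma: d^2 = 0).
d(df) = 0

Step 1: df = sum_i (∂f/∂x_i) dx_i = (0) dx + (3*y^2 + 2*z^2 - 2) dy + (4*y*z) dz.
Step 2: Apply d again. Using the 1-form formula, the coefficient of dx ∧ dy in d(df) is ∂^2 f/∂x ∂y - ∂^2 f/∂y ∂x = (0) - (0) = 0 (equality of mixed partials for smooth f).
Similarly for dx ∧ dz and dy ∧ dz — all coefficients vanish. So d(df) = 0.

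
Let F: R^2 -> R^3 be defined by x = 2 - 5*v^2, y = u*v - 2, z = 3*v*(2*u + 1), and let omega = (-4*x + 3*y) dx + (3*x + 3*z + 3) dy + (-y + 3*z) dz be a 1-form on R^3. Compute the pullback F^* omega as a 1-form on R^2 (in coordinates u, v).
F^* omega = (3*v*(40*u*v - 5*v^2 + 21*v + 7)) du + (120*u^2*v - 45*u*v^2 + 114*u*v + 21*u - 200*v^3 + 167*v + 6) dv

Using F^*(f dg) = (f ∘ F) d(g ∘ F), substitute each coordinate x_i by F_i(u, v) in f_i, and replace dx_i by d F_i = (∂F_i/∂u) du + (∂F_i/∂v) dv.
  For the x component: f_1(F) = 3*u*v + 20*v^2 - 14; d F_1 = (0) du + (-10*v) dv
  For the y component: f_2(F) = 18*u*v - 15*v^2 + 9*v + 9; d F_2 = (v) du + (u) dv
  For the z component: f_3(F) = 17*u*v + 9*v + 2; d F_3 = (6*v) du + (6*u + 3) dv
Combining and collecting du, dv coefficients:
  coeff of du: 3*v*(40*u*v - 5*v^2 + 21*v + 7)
  coeff of dv: 120*u^2*v - 45*u*v^2 + 114*u*v + 21*u - 200*v^3 + 167*v + 6
F^* omega = (3*v*(40*u*v - 5*v^2 + 21*v + 7)) du + (120*u^2*v - 45*u*v^2 + 114*u*v + 21*u - 200*v^3 + 167*v + 6) dv.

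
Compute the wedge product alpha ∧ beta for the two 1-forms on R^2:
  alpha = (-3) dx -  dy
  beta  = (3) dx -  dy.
alpha ∧ beta = (6) dx ∧ dy

Distribute the wedge, using dx_i ∧ dx_j = -dx_j ∧ dx_i and dx_i ∧ dx_i = 0. For each pair (i, j) with i < j, the coefficient of dx_i ∧ dx_j in alpha ∧ beta is (alpha_i * beta_j - alpha_j * beta_i). Collecting: alpha ∧ beta = (6) dx ∧ dy.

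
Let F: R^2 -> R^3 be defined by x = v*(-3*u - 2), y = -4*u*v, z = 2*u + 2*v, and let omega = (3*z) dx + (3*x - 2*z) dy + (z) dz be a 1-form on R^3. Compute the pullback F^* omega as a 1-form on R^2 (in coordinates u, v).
F^* omega = (36*u*v^2 - 2*u*v + 4*u + 22*v^2 + 4*v) du + (36*u^2*v - 2*u^2 + 22*u*v - 8*u - 8*v) dv

Using F^*(f dg) = (f ∘ F) d(g ∘ F), substitute each coordinate x_i by F_i(u, v) in f_i, and replace dx_i by d F_i = (∂F_i/∂u) du + (∂F_i/∂v) dv.
  For the x component: f_1(F) = 6*u + 6*v; d F_1 = (-3*v) du + (-3*u - 2) dv
  For the y component: f_2(F) = -9*u*v - 4*u - 10*v; d F_2 = (-4*v) du + (-4*u) dv
  For the z component: f_3(F) = 2*u + 2*v; d F_3 = (2) du + (2) dv
Combining and collecting du, dv coefficients:
  coeff of du: 36*u*v^2 - 2*u*v + 4*u + 22*v^2 + 4*v
  coeff of dv: 36*u^2*v - 2*u^2 + 22*u*v - 8*u - 8*v
F^* omega = (36*u*v^2 - 2*u*v + 4*u + 22*v^2 + 4*v) du + (36*u^2*v - 2*u^2 + 22*u*v - 8*u - 8*v) dv.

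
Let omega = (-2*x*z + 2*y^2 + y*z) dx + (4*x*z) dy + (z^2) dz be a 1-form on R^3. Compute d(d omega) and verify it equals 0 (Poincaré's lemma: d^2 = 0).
d(d omega) = 0

Step 1: d omega = sum_{i<j} (∂f_j/∂x_i - ∂f_i/∂x_j) dx_i ∧ dx_j:
  coeff of dx ∧ dy: -4*y + 3*z
  coeff of dx ∧ dz: 2*x - y
  coeff of dy ∧ dz: -4*x
Step 2: Apply d again to each 2-form coefficient. The only possible 3-form in R^3 is dx ∧ dy ∧ dz, with coefficient
  ∂(coeff of dy∧dz)/∂x - ∂(coeff of dx∧dz)/∂y + ∂(coeff of dx∧dy)/∂z
  = ∂/∂x (-4*x) - ∂/∂y (2*x - y) + ∂/∂z (-4*y + 3*z).
Each of these terms simplifies to sums of mixed partials that cancel in pairs. The result is 0 (by equality of mixed partials for smooth functions — Schwarz / Clairaut).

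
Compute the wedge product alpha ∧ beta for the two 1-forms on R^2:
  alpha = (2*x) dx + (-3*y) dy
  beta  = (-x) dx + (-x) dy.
alpha ∧ beta = (-x*(2*x + 3*y)) dx ∧ dy

Distribute the wedge, using dx_i ∧ dx_j = -dx_j ∧ dx_i and dx_i ∧ dx_i = 0. For each pair (i, j) with i < j, the coefficient of dx_i ∧ dx_j in alpha ∧ beta is (alpha_i * beta_j - alpha_j * beta_i). Collecting: alpha ∧ beta = (-x*(2*x + 3*y)) dx ∧ dy.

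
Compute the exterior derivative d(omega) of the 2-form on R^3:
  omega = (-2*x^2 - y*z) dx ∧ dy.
d(omega) = (-y) dx ∧ dy ∧ dz

For a 2-form omega = sum_{i<j} g_{ij} dx_i ∧ dx_j, the exterior derivative is
  d(omega) = sum_{i<j} d(g_{ij}) ∧ dx_i ∧ dx_j = sum_{i<j, k} (∂g_{ij}/∂x_k) dx_k ∧ dx_i ∧ dx_j.
Expand each term, using dx_k ∧ dx_i ∧ dx_j = sgn(permutation) dx_{(a)} ∧ dx_{(b)} ∧ dx_{(c)} with (a < b < c) sorted:
  d(-2*x^2 - y*z) includes (∂/∂z)(-2*x^2 - y*z) dz = (-y) dz, which multiplied by dx ∧ dy gives (-y) dx ∧ dy ∧ dz
Collecting like 3-forms: d(omega) = (-y) dx ∧ dy ∧ dz.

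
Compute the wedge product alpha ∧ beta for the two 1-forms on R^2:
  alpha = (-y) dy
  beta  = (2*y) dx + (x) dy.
alpha ∧ beta = (2*y^2) dx ∧ dy

Distribute the wedge, using dx_i ∧ dx_j = -dx_j ∧ dx_i and dx_i ∧ dx_i = 0. For each pair (i, j) with i < j, the coefficient of dx_i ∧ dx_j in alpha ∧ beta is (alpha_i * beta_j - alpha_j * beta_i). Collecting: alpha ∧ beta = (2*y^2) dx ∧ dy.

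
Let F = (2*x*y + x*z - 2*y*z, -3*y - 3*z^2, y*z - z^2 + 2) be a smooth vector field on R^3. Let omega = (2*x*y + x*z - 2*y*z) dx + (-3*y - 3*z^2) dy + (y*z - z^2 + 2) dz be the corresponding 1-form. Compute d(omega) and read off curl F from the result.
d(omega) = (7*z) dy ∧ dz + (x - 2*y) dz ∧ dx + (-2*x + 2*z) dx ∧ dy; curl F = (7*z, x - 2*y, -2*x + 2*z)

d omega = sum_{i<j} (∂f_j/∂x_i - ∂f_i/∂x_j) dx_i ∧ dx_j. Under the identification (dy ∧ dz, dz ∧ dx, dx ∧ dy) ↔ (e_x, e_y, e_z), the coefficients are exactly the components of curl F. Compute:
  ∂R/∂y - ∂Q/∂z = (z) - (-6*z) = 7*z
  ∂P/∂z - ∂R/∂x = (x - 2*y) - (0) = x - 2*y
  ∂Q/∂x - ∂P/∂y = (0) - (2*x - 2*z) = -2*x + 2*z.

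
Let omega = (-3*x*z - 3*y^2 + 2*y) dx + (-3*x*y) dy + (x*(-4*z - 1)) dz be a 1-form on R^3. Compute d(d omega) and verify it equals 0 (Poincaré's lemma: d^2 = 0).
d(d omega) = 0

Step 1: d omega = sum_{i<j} (∂f_j/∂x_i - ∂f_i/∂x_j) dx_i ∧ dx_j:
  coeff of dx ∧ dy: 3*y - 2
  coeff of dx ∧ dz: 3*x - 4*z - 1
  coeff of dy ∧ dz: 0
Step 2: Apply d again to each 2-form coefficient. The only possible 3-form in R^3 is dx ∧ dy ∧ dz, with coefficient
  ∂(coeff of dy∧dz)/∂x - ∂(coeff of dx∧dz)/∂y + ∂(coeff of dx∧dy)/∂z
  = ∂/∂x (0) - ∂/∂y (3*x - 4*z - 1) + ∂/∂z (3*y - 2).
Each of these terms simplifies to sums of mixed partials that cancel in pairs. The result is 0 (by equality of mixed partials for smooth functions — Schwarz / Clairaut).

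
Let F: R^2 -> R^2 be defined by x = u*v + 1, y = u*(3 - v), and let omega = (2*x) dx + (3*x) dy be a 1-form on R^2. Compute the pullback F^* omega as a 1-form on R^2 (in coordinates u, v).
F^* omega = (-u*v^2 + 9*u*v - v + 9) du + (u*(-u*v - 1)) dv

Using F^*(f dg) = (f ∘ F) d(g ∘ F), substitute each coordinate x_i by F_i(u, v) in f_i, and replace dx_i by d F_i = (∂F_i/∂u) du + (∂F_i/∂v) dv.
  For the x component: f_1(F) = 2*u*v + 2; d F_1 = (v) du + (u) dv
  For the y component: f_2(F) = 3*u*v + 3; d F_2 = (3 - v) du + (-u) dv
Combining and collecting du, dv coefficients:
  coeff of du: -u*v^2 + 9*u*v - v + 9
  coeff of dv: u*(-u*v - 1)
F^* omega = (-u*v^2 + 9*u*v - v + 9) du + (u*(-u*v - 1)) dv.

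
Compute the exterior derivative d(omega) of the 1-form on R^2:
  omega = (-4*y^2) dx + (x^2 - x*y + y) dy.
d(omega) = (2*x + 7*y) dx ∧ dy

For a 1-form omega = sum_i f_i dx_i, the exterior derivative is
  d(omega) = sum_{i < j} (∂f_j/∂x_i - ∂f_i/∂x_j) dx_i ∧ dx_j.
  coefficient of dx ∧ dy: ∂f_2/∂x - ∂f_1/∂y = ∂(x^2 - x*y + y)/∂x - ∂(-4*y^2)/∂y = 2*x + 7*y
Assembling: d(omega) = (2*x + 7*y) dx ∧ dy.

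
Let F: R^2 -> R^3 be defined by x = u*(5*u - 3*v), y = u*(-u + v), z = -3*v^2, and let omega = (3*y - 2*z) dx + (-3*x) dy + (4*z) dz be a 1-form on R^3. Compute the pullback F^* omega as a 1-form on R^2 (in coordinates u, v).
F^* omega = (6*v*(u^2 + 10*u*v - 3*v^2)) du + (-6*u^3 - 18*u*v^2 + 72*v^3) dv

Using F^*(f dg) = (f ∘ F) d(g ∘ F), substitute each coordinate x_i by F_i(u, v) in f_i, and replace dx_i by d F_i = (∂F_i/∂u) du + (∂F_i/∂v) dv.
  For the x component: f_1(F) = -3*u^2 + 3*u*v + 6*v^2; d F_1 = (10*u - 3*v) du + (-3*u) dv
  For the y component: f_2(F) = 3*u*(-5*u + 3*v); d F_2 = (-2*u + v) du + (u) dv
  For the z component: f_3(F) = -12*v^2; d F_3 = (0) du + (-6*v) dv
Combining and collecting du, dv coefficients:
  coeff of du: 6*v*(u^2 + 10*u*v - 3*v^2)
  coeff of dv: -6*u^3 - 18*u*v^2 + 72*v^3
F^* omega = (6*v*(u^2 + 10*u*v - 3*v^2)) du + (-6*u^3 - 18*u*v^2 + 72*v^3) dv.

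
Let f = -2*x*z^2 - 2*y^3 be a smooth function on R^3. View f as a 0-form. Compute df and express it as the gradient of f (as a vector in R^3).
df = (-2*z^2) dx + (-6*y^2) dy + (-4*x*z) dz; grad f = (-2*z^2, -6*y^2, -4*x*z)

For a 0-form f, d f = (∂f/∂x) dx + (∂f/∂y) dy + (∂f/∂z) dz. The components of the vector representation are exactly the entries of grad f in Cartesian coordinates:
  ∂f/∂x = -2*z^2
  ∂f/∂y = -6*y^2
  ∂f/∂z = -4*x*z.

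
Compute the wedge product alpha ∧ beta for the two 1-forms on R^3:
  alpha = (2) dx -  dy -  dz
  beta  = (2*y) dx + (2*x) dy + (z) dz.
alpha ∧ beta = (4*x + 2*y) dx ∧ dy + (2*y + 2*z) dx ∧ dz + (2*x - z) dy ∧ dz

Distribute the wedge, using dx_i ∧ dx_j = -dx_j ∧ dx_i and dx_i ∧ dx_i = 0. For each pair (i, j) with i < j, the coefficient of dx_i ∧ dx_j in alpha ∧ beta is (alpha_i * beta_j - alpha_j * beta_i). Collecting: alpha ∧ beta = (4*x + 2*y) dx ∧ dy + (2*y + 2*z) dx ∧ dz + (2*x - z) dy ∧ dz.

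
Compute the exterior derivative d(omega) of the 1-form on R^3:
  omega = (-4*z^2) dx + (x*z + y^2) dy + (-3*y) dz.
d(omega) = (z) dx ∧ dy + (8*z) dx ∧ dz + (-x - 3) dy ∧ dz

For a 1-form omega = sum_i f_i dx_i, the exterior derivative is
  d(omega) = sum_{i < j} (∂f_j/∂x_i - ∂f_i/∂x_j) dx_i ∧ dx_j.
  coefficient of dx ∧ dy: ∂f_2/∂x - ∂f_1/∂y = ∂(x*z + y^2)/∂x - ∂(-4*z^2)/∂y = z
  coefficient of dx ∧ dz: ∂f_3/∂x - ∂f_1/∂z = ∂(-3*y)/∂x - ∂(-4*z^2)/∂z = 8*z
  coefficient of dy ∧ dz: ∂f_3/∂y - ∂f_2/∂z = ∂(-3*y)/∂y - ∂(x*z + y^2)/∂z = -x - 3
Assembling: d(omega) = (z) dx ∧ dy + (8*z) dx ∧ dz + (-x - 3) dy ∧ dz.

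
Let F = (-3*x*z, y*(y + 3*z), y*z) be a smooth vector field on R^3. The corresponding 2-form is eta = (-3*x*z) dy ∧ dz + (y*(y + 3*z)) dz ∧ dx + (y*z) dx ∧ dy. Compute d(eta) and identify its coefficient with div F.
d(eta) = (3*y) dx ∧ dy ∧ dz; div F = 3*y

For a 2-form in R^3 of the form above, applying d gives a 3-form with coefficient ∂P/∂x + ∂Q/∂y + ∂R/∂z:
  ∂P/∂x = -3*z
  ∂Q/∂y = 2*y + 3*z
  ∂R/∂z = y
Sum = 3*y, which is exactly div F.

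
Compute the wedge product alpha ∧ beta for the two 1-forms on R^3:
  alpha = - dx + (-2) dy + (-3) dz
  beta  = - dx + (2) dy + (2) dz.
alpha ∧ beta = (-4) dx ∧ dy + (-5) dx ∧ dz + (2) dy ∧ dz

Distribute the wedge, using dx_i ∧ dx_j = -dx_j ∧ dx_i and dx_i ∧ dx_i = 0. For each pair (i, j) with i < j, the coefficient of dx_i ∧ dx_j in alpha ∧ beta is (alpha_i * beta_j - alpha_j * beta_i). Collecting: alpha ∧ beta = (-4) dx ∧ dy + (-5) dx ∧ dz + (2) dy ∧ dz.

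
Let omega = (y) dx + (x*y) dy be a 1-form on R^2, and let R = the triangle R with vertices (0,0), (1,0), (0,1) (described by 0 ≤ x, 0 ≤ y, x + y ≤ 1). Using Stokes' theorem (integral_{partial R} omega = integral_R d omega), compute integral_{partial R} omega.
integral_(partial R) omega = -1/3

Stokes: integral_partial_R omega = integral_R d omega with d omega = (∂Q/∂x - ∂P/∂y) dx ∧ dy.
  ∂Q/∂x = y
  ∂P/∂y = 1
  integrand = ∂Q/∂x - ∂P/∂y = y - 1.
Integrating over R: integral_0^1 integral_0^{1-x} (y - 1) dy dx = -1/3.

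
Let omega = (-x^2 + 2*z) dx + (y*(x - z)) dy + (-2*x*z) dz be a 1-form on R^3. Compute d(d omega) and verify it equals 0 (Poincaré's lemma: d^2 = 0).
d(d omega) = 0

Step 1: d omega = sum_{i<j} (∂f_j/∂x_i - ∂f_i/∂x_j) dx_i ∧ dx_j:
  coeff of dx ∧ dy: y
  coeff of dx ∧ dz: -2*z - 2
  coeff of dy ∧ dz: y
Step 2: Apply d again to each 2-form coefficient. The only possible 3-form in R^3 is dx ∧ dy ∧ dz, with coefficient
  ∂(coeff of dy∧dz)/∂x - ∂(coeff of dx∧dz)/∂y + ∂(coeff of dx∧dy)/∂z
  = ∂/∂x (y) - ∂/∂y (-2*z - 2) + ∂/∂z (y).
Each of these terms simplifies to sums of mixed partials that cancel in pairs. The result is 0 (by equality of mixed partials for smooth functions — Schwarz / Clairaut).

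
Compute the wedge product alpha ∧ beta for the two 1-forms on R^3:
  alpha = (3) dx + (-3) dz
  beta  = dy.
alpha ∧ beta = (3) dx ∧ dy + (3) dy ∧ dz

Distribute the wedge, using dx_i ∧ dx_j = -dx_j ∧ dx_i and dx_i ∧ dx_i = 0. For each pair (i, j) with i < j, the coefficient of dx_i ∧ dx_j in alpha ∧ beta is (alpha_i * beta_j - alpha_j * beta_i). Collecting: alpha ∧ beta = (3) dx ∧ dy + (3) dy ∧ dz.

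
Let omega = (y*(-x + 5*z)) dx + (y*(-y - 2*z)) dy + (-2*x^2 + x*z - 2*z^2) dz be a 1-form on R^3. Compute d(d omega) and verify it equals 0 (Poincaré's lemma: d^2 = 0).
d(d omega) = 0

Step 1: d omega = sum_{i<j} (∂f_j/∂x_i - ∂f_i/∂x_j) dx_i ∧ dx_j:
  coeff of dx ∧ dy: x - 5*z
  coeff of dx ∧ dz: -4*x - 5*y + z
  coeff of dy ∧ dz: 2*y
Step 2: Apply d again to each 2-form coefficient. The only possible 3-form in R^3 is dx ∧ dy ∧ dz, with coefficient
  ∂(coeff of dy∧dz)/∂x - ∂(coeff of dx∧dz)/∂y + ∂(coeff of dx∧dy)/∂z
  = ∂/∂x (2*y) - ∂/∂y (-4*x - 5*y + z) + ∂/∂z (x - 5*z).
Each of these terms simplifies to sums of mixed partials that cancel in pairs. The result is 0 (by equality of mixed partials for smooth functions — Schwarz / Clairaut).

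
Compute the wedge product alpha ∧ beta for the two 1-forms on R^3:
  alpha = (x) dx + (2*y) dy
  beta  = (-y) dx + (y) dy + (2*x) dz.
alpha ∧ beta = (y*(x + 2*y)) dx ∧ dy + (2*x^2) dx ∧ dz + (4*x*y) dy ∧ dz

Distribute the wedge, using dx_i ∧ dx_j = -dx_j ∧ dx_i and dx_i ∧ dx_i = 0. For each pair (i, j) with i < j, the coefficient of dx_i ∧ dx_j in alpha ∧ beta is (alpha_i * beta_j - alpha_j * beta_i). Collecting: alpha ∧ beta = (y*(x + 2*y)) dx ∧ dy + (2*x^2) dx ∧ dz + (4*x*y) dy ∧ dz.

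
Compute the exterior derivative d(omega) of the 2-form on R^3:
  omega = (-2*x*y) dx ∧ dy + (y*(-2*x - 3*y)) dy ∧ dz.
d(omega) = (-2*y) dx ∧ dy ∧ dz

For a 2-form omega = sum_{i<j} g_{ij} dx_i ∧ dx_j, the exterior derivative is
  d(omega) = sum_{i<j} d(g_{ij}) ∧ dx_i ∧ dx_j = sum_{i<j, k} (∂g_{ij}/∂x_k) dx_k ∧ dx_i ∧ dx_j.
Expand each term, using dx_k ∧ dx_i ∧ dx_j = sgn(permutation) dx_{(a)} ∧ dx_{(b)} ∧ dx_{(c)} with (a < b < c) sorted:
  d(y*(-2*x - 3*y)) includes (∂/∂x)(y*(-2*x - 3*y)) dx = (-2*y) dx, which multiplied by dy ∧ dz gives (-2*y) dx ∧ dy ∧ dz
Collecting like 3-forms: d(omega) = (-2*y) dx ∧ dy ∧ dz.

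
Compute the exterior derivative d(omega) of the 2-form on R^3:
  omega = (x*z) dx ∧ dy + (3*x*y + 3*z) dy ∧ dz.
d(omega) = (x + 3*y) dx ∧ dy ∧ dz

For a 2-form omega = sum_{i<j} g_{ij} dx_i ∧ dx_j, the exterior derivative is
  d(omega) = sum_{i<j} d(g_{ij}) ∧ dx_i ∧ dx_j = sum_{i<j, k} (∂g_{ij}/∂x_k) dx_k ∧ dx_i ∧ dx_j.
Expand each term, using dx_k ∧ dx_i ∧ dx_j = sgn(permutation) dx_{(a)} ∧ dx_{(b)} ∧ dx_{(c)} with (a < b < c) sorted:
  d(x*z) includes (∂/∂z)(x*z) dz = (x) dz, which multiplied by dx ∧ dy gives (x) dx ∧ dy ∧ dz
  d(3*x*y + 3*z) includes (∂/∂x)(3*x*y + 3*z) dx = (3*y) dx, which multiplied by dy ∧ dz gives (3*y) dx ∧ dy ∧ dz
Collecting like 3-forms: d(omega) = (x + 3*y) dx ∧ dy ∧ dz.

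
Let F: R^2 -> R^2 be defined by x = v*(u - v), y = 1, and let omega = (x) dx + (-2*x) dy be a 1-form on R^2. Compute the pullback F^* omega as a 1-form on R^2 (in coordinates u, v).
F^* omega = (v^2*(u - v)) du + (v*(u^2 - 3*u*v + 2*v^2)) dv

Using F^*(f dg) = (f ∘ F) d(g ∘ F), substitute each coordinate x_i by F_i(u, v) in f_i, and replace dx_i by d F_i = (∂F_i/∂u) du + (∂F_i/∂v) dv.
  For the x component: f_1(F) = v*(u - v); d F_1 = (v) du + (u - 2*v) dv
  For the y component: f_2(F) = 2*v*(-u + v); d F_2 = (0) du + (0) dv
Combining and collecting du, dv coefficients:
  coeff of du: v^2*(u - v)
  coeff of dv: v*(u^2 - 3*u*v + 2*v^2)
F^* omega = (v^2*(u - v)) du + (v*(u^2 - 3*u*v + 2*v^2)) dv.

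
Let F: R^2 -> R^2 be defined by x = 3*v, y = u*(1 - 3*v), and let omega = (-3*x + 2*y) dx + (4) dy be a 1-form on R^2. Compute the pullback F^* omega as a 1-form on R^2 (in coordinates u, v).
F^* omega = (4 - 12*v) du + (-18*u*v - 6*u - 27*v) dv

Using F^*(f dg) = (f ∘ F) d(g ∘ F), substitute each coordinate x_i by F_i(u, v) in f_i, and replace dx_i by d F_i = (∂F_i/∂u) du + (∂F_i/∂v) dv.
  For the x component: f_1(F) = -6*u*v + 2*u - 9*v; d F_1 = (0) du + (3) dv
  For the y component: f_2(F) = 4; d F_2 = (1 - 3*v) du + (-3*u) dv
Combining and collecting du, dv coefficients:
  coeff of du: 4 - 12*v
  coeff of dv: -18*u*v - 6*u - 27*v
F^* omega = (4 - 12*v) du + (-18*u*v - 6*u - 27*v) dv.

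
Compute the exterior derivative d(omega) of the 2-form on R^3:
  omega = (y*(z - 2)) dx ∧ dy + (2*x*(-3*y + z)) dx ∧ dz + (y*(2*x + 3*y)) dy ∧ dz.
d(omega) = (6*x + 3*y) dx ∧ dy ∧ dz

For a 2-form omega = sum_{i<j} g_{ij} dx_i ∧ dx_j, the exterior derivative is
  d(omega) = sum_{i<j} d(g_{ij}) ∧ dx_i ∧ dx_j = sum_{i<j, k} (∂g_{ij}/∂x_k) dx_k ∧ dx_i ∧ dx_j.
Expand each term, using dx_k ∧ dx_i ∧ dx_j = sgn(permutation) dx_{(a)} ∧ dx_{(b)} ∧ dx_{(c)} with (a < b < c) sorted:
  d(y*(z - 2)) includes (∂/∂z)(y*(z - 2)) dz = (y) dz, which multiplied by dx ∧ dy gives (y) dx ∧ dy ∧ dz
  d(2*x*(-3*y + z)) includes (∂/∂y)(2*x*(-3*y + z)) dy = (-6*x) dy, which multiplied by dx ∧ dz gives (6*x) dx ∧ dy ∧ dz
  d(y*(2*x + 3*y)) includes (∂/∂x)(y*(2*x + 3*y)) dx = (2*y) dx, which multiplied by dy ∧ dz gives (2*y) dx ∧ dy ∧ dz
Collecting like 3-forms: d(omega) = (6*x + 3*y) dx ∧ dy ∧ dz.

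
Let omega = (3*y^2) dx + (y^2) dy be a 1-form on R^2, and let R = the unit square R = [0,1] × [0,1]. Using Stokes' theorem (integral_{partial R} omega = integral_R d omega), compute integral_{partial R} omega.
integral_(partial R) omega = -3

Stokes: integral_partial_R omega = integral_R d omega with d omega = (∂Q/∂x - ∂P/∂y) dx ∧ dy.
  ∂Q/∂x = 0
  ∂P/∂y = 6*y
  integrand = ∂Q/∂x - ∂P/∂y = -6*y.
Integrating over R: integral_0^1 integral_0^1 (-6*y) dx dy = -3.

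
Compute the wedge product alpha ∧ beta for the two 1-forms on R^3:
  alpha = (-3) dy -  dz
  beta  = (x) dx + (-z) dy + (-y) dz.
alpha ∧ beta = (3*x) dx ∧ dy + (3*y - z) dy ∧ dz + (x) dx ∧ dz

Distribute the wedge, using dx_i ∧ dx_j = -dx_j ∧ dx_i and dx_i ∧ dx_i = 0. For each pair (i, j) with i < j, the coefficient of dx_i ∧ dx_j in alpha ∧ beta is (alpha_i * beta_j - alpha_j * beta_i). Collecting: alpha ∧ beta = (3*x) dx ∧ dy + (3*y - z) dy ∧ dz + (x) dx ∧ dz.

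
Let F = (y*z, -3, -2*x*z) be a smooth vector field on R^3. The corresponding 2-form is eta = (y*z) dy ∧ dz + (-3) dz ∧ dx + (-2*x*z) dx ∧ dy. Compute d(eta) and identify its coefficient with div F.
d(eta) = (-2*x) dx ∧ dy ∧ dz; div F = -2*x

For a 2-form in R^3 of the form above, applying d gives a 3-form with coefficient ∂P/∂x + ∂Q/∂y + ∂R/∂z:
  ∂P/∂x = 0
  ∂Q/∂y = 0
  ∂R/∂z = -2*x
Sum = -2*x, which is exactly div F.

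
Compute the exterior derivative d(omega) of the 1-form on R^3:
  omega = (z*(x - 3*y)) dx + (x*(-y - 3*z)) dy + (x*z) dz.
d(omega) = (-y) dx ∧ dy + (-x + 3*y + z) dx ∧ dz + (3*x) dy ∧ dz

For a 1-form omega = sum_i f_i dx_i, the exterior derivative is
  d(omega) = sum_{i < j} (∂f_j/∂x_i - ∂f_i/∂x_j) dx_i ∧ dx_j.
  coefficient of dx ∧ dy: ∂f_2/∂x - ∂f_1/∂y = ∂(x*(-y - 3*z))/∂x - ∂(z*(x - 3*y))/∂y = -y
  coefficient of dx ∧ dz: ∂f_3/∂x - ∂f_1/∂z = ∂(x*z)/∂x - ∂(z*(x - 3*y))/∂z = -x + 3*y + z
  coefficient of dy ∧ dz: ∂f_3/∂y - ∂f_2/∂z = ∂(x*z)/∂y - ∂(x*(-y - 3*z))/∂z = 3*x
Assembling: d(omega) = (-y) dx ∧ dy + (-x + 3*y + z) dx ∧ dz + (3*x) dy ∧ dz.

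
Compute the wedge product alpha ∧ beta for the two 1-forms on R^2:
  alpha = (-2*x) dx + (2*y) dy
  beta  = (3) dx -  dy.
alpha ∧ beta = (2*x - 6*y) dx ∧ dy

Distribute the wedge, using dx_i ∧ dx_j = -dx_j ∧ dx_i and dx_i ∧ dx_i = 0. For each pair (i, j) with i < j, the coefficient of dx_i ∧ dx_j in alpha ∧ beta is (alpha_i * beta_j - alpha_j * beta_i). Collecting: alpha ∧ beta = (2*x - 6*y) dx ∧ dy.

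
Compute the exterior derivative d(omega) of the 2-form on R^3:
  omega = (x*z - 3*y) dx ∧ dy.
d(omega) = (x) dx ∧ dy ∧ dz

For a 2-form omega = sum_{i<j} g_{ij} dx_i ∧ dx_j, the exterior derivative is
  d(omega) = sum_{i<j} d(g_{ij}) ∧ dx_i ∧ dx_j = sum_{i<j, k} (∂g_{ij}/∂x_k) dx_k ∧ dx_i ∧ dx_j.
Expand each term, using dx_k ∧ dx_i ∧ dx_j = sgn(permutation) dx_{(a)} ∧ dx_{(b)} ∧ dx_{(c)} with (a < b < c) sorted:
  d(x*z - 3*y) includes (∂/∂z)(x*z - 3*y) dz = (x) dz, which multiplied by dx ∧ dy gives (x) dx ∧ dy ∧ dz
Collecting like 3-forms: d(omega) = (x) dx ∧ dy ∧ dz.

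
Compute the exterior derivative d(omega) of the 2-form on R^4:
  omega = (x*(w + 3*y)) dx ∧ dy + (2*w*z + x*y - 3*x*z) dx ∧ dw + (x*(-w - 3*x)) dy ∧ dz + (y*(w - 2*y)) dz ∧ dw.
d(omega) = (-2*w + 3*x) dx ∧ dz ∧ dw + (-w - 6*x) dx ∧ dy ∧ dz + (w - x - 4*y) dy ∧ dz ∧ dw

For a 2-form omega = sum_{i<j} g_{ij} dx_i ∧ dx_j, the exterior derivative is
  d(omega) = sum_{i<j} d(g_{ij}) ∧ dx_i ∧ dx_j = sum_{i<j, k} (∂g_{ij}/∂x_k) dx_k ∧ dx_i ∧ dx_j.
Expand each term, using dx_k ∧ dx_i ∧ dx_j = sgn(permutation) dx_{(a)} ∧ dx_{(b)} ∧ dx_{(c)} with (a < b < c) sorted:
  d(x*(w + 3*y)) includes (∂/∂w)(x*(w + 3*y)) dw = (x) dw, which multiplied by dx ∧ dy gives (x) dx ∧ dy ∧ dw
  d(2*w*z + x*y - 3*x*z) includes (∂/∂y)(2*w*z + x*y - 3*x*z) dy = (x) dy, which multiplied by dx ∧ dw gives (-x) dx ∧ dy ∧ dw
  d(2*w*z + x*y - 3*x*z) includes (∂/∂z)(2*w*z + x*y - 3*x*z) dz = (2*w - 3*x) dz, which multiplied by dx ∧ dw gives (-2*w + 3*x) dx ∧ dz ∧ dw
  d(x*(-w - 3*x)) includes (∂/∂x)(x*(-w - 3*x)) dx = (-w - 6*x) dx, which multiplied by dy ∧ dz gives (-w - 6*x) dx ∧ dy ∧ dz
  d(x*(-w - 3*x)) includes (∂/∂w)(x*(-w - 3*x)) dw = (-x) dw, which multiplied by dy ∧ dz gives (-x) dy ∧ dz ∧ dw
  d(y*(w - 2*y)) includes (∂/∂y)(y*(w - 2*y)) dy = (w - 4*y) dy, which multiplied by dz ∧ dw gives (w - 4*y) dy ∧ dz ∧ dw
Collecting like 3-forms: d(omega) = (-2*w + 3*x) dx ∧ dz ∧ dw + (-w - 6*x) dx ∧ dy ∧ dz + (w - x - 4*y) dy ∧ dz ∧ dw.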